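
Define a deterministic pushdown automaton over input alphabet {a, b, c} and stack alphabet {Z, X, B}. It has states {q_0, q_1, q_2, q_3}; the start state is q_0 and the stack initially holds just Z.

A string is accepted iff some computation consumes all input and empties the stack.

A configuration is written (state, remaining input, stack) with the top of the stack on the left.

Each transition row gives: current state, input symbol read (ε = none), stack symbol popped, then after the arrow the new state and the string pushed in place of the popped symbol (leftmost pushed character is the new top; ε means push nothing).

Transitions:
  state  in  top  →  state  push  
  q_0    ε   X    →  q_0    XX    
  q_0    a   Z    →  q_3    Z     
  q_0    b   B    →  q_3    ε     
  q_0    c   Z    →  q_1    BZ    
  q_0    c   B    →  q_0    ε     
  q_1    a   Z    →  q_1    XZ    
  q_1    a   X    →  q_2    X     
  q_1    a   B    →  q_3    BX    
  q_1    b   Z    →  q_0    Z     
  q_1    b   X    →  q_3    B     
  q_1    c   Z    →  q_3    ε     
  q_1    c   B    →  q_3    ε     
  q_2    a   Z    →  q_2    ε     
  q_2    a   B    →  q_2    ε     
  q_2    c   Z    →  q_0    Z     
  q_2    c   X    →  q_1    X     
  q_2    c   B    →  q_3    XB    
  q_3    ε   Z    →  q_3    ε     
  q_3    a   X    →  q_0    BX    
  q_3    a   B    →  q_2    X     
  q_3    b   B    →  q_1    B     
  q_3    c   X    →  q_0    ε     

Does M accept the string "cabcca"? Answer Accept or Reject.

Accept

(q_0, cabcca, Z)
  read c, top Z: go to q_1, push BZ → (q_1, abcca, BZ)
  read a, top B: go to q_3, push BX → (q_3, bcca, BXZ)
  read b, top B: go to q_1, push B → (q_1, cca, BXZ)
  read c, top B: go to q_3, push ε → (q_3, ca, XZ)
  read c, top X: go to q_0, push ε → (q_0, a, Z)
  read a, top Z: go to q_3, push Z → (q_3, ε, Z)
  ε-move, top Z: go to q_3, push ε → (q_3, ε, ε)
All input consumed and the stack is empty.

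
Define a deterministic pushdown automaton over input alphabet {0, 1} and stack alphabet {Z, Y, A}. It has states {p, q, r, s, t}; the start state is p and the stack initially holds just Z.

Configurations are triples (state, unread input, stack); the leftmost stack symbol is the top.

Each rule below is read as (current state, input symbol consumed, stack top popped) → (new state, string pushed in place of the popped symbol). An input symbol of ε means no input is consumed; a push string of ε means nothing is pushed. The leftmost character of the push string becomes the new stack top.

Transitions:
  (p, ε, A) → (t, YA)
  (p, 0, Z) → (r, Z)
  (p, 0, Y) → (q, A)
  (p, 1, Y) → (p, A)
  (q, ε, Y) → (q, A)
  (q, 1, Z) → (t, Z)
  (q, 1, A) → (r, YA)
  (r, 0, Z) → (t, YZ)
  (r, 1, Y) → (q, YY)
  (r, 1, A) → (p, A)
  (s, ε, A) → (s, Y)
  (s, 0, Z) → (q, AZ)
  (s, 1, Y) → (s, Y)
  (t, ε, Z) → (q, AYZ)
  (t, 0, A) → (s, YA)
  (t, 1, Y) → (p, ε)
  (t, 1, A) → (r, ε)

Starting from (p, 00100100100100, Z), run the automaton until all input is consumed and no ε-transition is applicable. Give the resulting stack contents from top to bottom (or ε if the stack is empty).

YZ

(p, 00100100100100, Z)
  read 0, top Z: go to r, push Z → (r, 0100100100100, Z)
  read 0, top Z: go to t, push YZ → (t, 100100100100, YZ)
  read 1, top Y: go to p, push ε → (p, 00100100100, Z)
  read 0, top Z: go to r, push Z → (r, 0100100100, Z)
  read 0, top Z: go to t, push YZ → (t, 100100100, YZ)
  read 1, top Y: go to p, push ε → (p, 00100100, Z)
  read 0, top Z: go to r, push Z → (r, 0100100, Z)
  read 0, top Z: go to t, push YZ → (t, 100100, YZ)
  read 1, top Y: go to p, push ε → (p, 00100, Z)
  read 0, top Z: go to r, push Z → (r, 0100, Z)
  read 0, top Z: go to t, push YZ → (t, 100, YZ)
  read 1, top Y: go to p, push ε → (p, 00, Z)
  read 0, top Z: go to r, push Z → (r, 0, Z)
  read 0, top Z: go to t, push YZ → (t, ε, YZ)
All input consumed in state t with stack YZ.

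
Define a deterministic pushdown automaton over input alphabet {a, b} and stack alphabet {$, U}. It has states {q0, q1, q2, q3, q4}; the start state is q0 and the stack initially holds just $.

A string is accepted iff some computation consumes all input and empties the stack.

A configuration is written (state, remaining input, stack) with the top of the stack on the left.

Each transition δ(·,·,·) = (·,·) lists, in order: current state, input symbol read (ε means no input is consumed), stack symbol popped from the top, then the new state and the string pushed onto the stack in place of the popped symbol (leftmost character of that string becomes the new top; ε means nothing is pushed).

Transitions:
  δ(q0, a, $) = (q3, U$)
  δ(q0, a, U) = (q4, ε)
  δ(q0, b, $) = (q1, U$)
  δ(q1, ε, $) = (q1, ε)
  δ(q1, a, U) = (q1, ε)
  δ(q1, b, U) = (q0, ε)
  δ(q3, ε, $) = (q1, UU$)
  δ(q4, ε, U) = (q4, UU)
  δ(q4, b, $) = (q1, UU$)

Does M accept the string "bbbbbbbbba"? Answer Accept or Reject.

(q0, bbbbbbbbba, $)
  read b, top $: go to q1, push U$ → (q1, bbbbbbbba, U$)
  read b, top U: go to q0, push ε → (q0, bbbbbbba, $)
  read b, top $: go to q1, push U$ → (q1, bbbbbba, U$)
  read b, top U: go to q0, push ε → (q0, bbbbba, $)
  read b, top $: go to q1, push U$ → (q1, bbbba, U$)
  read b, top U: go to q0, push ε → (q0, bbba, $)
  read b, top $: go to q1, push U$ → (q1, bba, U$)
  read b, top U: go to q0, push ε → (q0, ba, $)
  read b, top $: go to q1, push U$ → (q1, a, U$)
  read a, top U: go to q1, push ε → (q1, ε, $)
  ε-move, top $: go to q1, push ε → (q1, ε, ε)
All input consumed and the stack is empty.

Accept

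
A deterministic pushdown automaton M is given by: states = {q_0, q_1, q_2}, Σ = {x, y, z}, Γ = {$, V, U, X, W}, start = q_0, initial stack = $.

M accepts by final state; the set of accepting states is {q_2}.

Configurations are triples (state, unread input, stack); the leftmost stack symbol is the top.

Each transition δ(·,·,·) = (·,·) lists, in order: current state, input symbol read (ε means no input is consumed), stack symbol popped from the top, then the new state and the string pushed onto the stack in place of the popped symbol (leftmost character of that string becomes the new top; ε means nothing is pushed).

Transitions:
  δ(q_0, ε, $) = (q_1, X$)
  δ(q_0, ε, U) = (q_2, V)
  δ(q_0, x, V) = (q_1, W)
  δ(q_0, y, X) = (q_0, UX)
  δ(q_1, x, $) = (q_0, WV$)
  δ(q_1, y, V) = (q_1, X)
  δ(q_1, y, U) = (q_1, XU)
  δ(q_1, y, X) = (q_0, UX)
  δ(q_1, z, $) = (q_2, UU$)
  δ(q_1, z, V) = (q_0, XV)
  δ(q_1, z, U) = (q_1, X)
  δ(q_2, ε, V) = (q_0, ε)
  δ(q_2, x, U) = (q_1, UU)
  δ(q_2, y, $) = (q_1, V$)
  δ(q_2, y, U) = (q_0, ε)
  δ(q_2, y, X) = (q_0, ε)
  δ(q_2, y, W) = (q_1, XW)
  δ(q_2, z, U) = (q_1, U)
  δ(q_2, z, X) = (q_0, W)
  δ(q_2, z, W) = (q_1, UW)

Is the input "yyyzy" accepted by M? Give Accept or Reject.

Reject

(q_0, yyyzy, $)
  ε-move, top $: go to q_1, push X$ → (q_1, yyyzy, X$)
  read y, top X: go to q_0, push UX → (q_0, yyzy, UX$)
  ε-move, top U: go to q_2, push V → (q_2, yyzy, VX$)
  ε-move, top V: go to q_0, push ε → (q_0, yyzy, X$)
  read y, top X: go to q_0, push UX → (q_0, yzy, UX$)
  ε-move, top U: go to q_2, push V → (q_2, yzy, VX$)
  ε-move, top V: go to q_0, push ε → (q_0, yzy, X$)
  read y, top X: go to q_0, push UX → (q_0, zy, UX$)
  ε-move, top U: go to q_2, push V → (q_2, zy, VX$)
  ε-move, top V: go to q_0, push ε → (q_0, zy, X$)
No transition applies at (q_0, zy, X$); input not fully consumed.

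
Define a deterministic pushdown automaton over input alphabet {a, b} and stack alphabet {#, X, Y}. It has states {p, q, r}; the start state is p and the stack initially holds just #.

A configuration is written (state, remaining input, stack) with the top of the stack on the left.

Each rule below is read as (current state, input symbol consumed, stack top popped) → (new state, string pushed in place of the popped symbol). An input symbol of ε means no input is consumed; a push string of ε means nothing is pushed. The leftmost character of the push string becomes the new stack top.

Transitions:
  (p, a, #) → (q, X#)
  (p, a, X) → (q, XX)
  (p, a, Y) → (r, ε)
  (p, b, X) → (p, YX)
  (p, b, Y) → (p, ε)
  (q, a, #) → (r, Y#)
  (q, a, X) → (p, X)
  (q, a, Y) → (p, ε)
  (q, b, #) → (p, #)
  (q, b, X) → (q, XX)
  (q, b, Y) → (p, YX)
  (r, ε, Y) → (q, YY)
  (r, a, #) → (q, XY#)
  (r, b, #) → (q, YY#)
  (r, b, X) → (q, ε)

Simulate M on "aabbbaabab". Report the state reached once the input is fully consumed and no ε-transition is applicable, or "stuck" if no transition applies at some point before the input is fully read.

(p, aabbbaabab, #)
  read a, top #: go to q, push X# → (q, abbbaabab, X#)
  read a, top X: go to p, push X → (p, bbbaabab, X#)
  read b, top X: go to p, push YX → (p, bbaabab, YX#)
  read b, top Y: go to p, push ε → (p, baabab, X#)
  read b, top X: go to p, push YX → (p, aabab, YX#)
  read a, top Y: go to r, push ε → (r, abab, X#)
No transition for (r, a, top X); M blocks with input abab remaining.

stuck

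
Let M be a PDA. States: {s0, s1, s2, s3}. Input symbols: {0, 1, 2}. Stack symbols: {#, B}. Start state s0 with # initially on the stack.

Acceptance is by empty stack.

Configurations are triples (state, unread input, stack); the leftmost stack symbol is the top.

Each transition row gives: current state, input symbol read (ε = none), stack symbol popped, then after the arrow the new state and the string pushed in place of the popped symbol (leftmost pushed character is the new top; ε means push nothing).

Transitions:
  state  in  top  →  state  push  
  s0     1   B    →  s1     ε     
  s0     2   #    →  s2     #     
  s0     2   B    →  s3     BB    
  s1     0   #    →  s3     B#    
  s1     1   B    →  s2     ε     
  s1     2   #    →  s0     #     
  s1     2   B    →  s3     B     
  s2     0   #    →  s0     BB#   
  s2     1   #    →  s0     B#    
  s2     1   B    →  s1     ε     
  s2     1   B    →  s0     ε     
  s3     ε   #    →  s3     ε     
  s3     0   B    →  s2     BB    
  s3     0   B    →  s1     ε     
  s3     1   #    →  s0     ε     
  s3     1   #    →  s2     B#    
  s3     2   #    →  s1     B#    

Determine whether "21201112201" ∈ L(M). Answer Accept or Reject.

No computation consumes all input and empties the stack.

Reject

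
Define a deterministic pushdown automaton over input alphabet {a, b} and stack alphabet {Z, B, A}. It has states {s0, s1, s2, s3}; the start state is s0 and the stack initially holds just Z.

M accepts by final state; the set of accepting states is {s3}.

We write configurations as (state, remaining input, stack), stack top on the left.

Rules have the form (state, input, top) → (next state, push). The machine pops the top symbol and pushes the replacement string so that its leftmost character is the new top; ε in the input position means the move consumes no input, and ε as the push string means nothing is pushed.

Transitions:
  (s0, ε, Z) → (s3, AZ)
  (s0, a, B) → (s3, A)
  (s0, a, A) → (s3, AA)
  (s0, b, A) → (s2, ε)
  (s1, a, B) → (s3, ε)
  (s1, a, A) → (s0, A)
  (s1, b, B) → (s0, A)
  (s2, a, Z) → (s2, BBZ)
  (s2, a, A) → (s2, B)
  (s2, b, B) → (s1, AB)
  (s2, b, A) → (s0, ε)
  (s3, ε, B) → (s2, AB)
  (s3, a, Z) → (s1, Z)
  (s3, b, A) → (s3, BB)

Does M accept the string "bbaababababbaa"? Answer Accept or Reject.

Reject

(s0, bbaababababbaa, Z)
  ε-move, top Z: go to s3, push AZ → (s3, bbaababababbaa, AZ)
  read b, top A: go to s3, push BB → (s3, baababababbaa, BBZ)
  ε-move, top B: go to s2, push AB → (s2, baababababbaa, ABBZ)
  read b, top A: go to s0, push ε → (s0, aababababbaa, BBZ)
  read a, top B: go to s3, push A → (s3, ababababbaa, ABZ)
No transition applies at (s3, ababababbaa, ABZ); input not fully consumed.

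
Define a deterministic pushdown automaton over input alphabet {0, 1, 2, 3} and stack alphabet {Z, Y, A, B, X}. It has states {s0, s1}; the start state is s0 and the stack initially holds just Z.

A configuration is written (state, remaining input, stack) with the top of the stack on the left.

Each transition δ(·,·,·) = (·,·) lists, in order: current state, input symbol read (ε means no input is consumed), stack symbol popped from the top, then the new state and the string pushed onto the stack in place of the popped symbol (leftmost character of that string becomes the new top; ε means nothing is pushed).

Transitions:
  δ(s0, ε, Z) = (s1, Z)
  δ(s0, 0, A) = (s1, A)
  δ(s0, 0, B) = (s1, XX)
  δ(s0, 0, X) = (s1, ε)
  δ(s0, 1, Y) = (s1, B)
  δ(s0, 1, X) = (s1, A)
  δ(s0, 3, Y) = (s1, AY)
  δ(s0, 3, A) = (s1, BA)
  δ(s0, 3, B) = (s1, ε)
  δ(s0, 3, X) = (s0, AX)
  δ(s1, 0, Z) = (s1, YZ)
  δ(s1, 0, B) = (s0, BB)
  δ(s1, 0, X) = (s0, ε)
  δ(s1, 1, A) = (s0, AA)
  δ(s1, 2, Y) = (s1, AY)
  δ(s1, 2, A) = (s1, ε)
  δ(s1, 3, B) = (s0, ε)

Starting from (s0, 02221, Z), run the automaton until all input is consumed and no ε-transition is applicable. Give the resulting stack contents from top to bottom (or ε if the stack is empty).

(s0, 02221, Z)
  ε-move, top Z: go to s1, push Z → (s1, 02221, Z)
  read 0, top Z: go to s1, push YZ → (s1, 2221, YZ)
  read 2, top Y: go to s1, push AY → (s1, 221, AYZ)
  read 2, top A: go to s1, push ε → (s1, 21, YZ)
  read 2, top Y: go to s1, push AY → (s1, 1, AYZ)
  read 1, top A: go to s0, push AA → (s0, ε, AAYZ)
All input consumed in state s0 with stack AAYZ.

AAYZ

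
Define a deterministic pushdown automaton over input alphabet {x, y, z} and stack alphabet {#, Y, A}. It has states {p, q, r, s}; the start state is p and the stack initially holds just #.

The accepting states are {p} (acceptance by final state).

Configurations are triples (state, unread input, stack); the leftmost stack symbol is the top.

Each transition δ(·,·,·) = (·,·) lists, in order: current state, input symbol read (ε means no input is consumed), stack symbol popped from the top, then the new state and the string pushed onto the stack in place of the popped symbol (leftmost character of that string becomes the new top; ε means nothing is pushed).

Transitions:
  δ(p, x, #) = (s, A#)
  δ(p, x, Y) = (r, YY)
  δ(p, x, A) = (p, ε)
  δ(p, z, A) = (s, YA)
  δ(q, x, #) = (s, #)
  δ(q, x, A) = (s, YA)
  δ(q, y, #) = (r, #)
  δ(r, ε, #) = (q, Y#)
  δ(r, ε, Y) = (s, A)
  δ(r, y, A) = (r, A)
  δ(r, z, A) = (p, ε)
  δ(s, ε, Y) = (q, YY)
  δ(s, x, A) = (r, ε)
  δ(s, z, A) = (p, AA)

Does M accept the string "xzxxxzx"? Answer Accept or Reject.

Accept

(p, xzxxxzx, #) ⊢ (s, zxxxzx, A#) ⊢ (p, xxxzx, AA#) ⊢ (p, xxzx, A#) ⊢ (p, xzx, #) ⊢ (s, zx, A#) ⊢ (p, x, AA#) ⊢ (p, ε, A#)
All input consumed; state p ∈ F.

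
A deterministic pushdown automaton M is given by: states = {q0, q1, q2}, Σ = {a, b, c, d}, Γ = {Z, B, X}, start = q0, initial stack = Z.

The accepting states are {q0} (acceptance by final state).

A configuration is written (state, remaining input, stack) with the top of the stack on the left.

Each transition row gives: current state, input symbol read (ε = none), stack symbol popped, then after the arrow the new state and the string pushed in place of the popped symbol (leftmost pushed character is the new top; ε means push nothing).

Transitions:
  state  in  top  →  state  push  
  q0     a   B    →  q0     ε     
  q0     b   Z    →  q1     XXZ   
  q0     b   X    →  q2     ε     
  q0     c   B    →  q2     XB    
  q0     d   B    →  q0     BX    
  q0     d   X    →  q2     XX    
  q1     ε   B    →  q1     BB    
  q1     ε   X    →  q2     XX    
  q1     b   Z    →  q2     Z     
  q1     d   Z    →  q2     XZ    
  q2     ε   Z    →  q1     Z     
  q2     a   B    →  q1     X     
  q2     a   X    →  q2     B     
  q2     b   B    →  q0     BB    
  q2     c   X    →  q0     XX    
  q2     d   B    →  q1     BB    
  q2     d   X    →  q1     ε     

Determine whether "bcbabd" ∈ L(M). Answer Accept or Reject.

Accept

(q0, bcbabd, Z) ⊢ (q1, cbabd, XXZ) ⊢ (q2, cbabd, XXXZ) ⊢ (q0, babd, XXXXZ) ⊢ (q2, abd, XXXZ) ⊢ (q2, bd, BXXZ) ⊢ (q0, d, BBXXZ) ⊢ (q0, ε, BXBXXZ)
All input consumed; state q0 ∈ F.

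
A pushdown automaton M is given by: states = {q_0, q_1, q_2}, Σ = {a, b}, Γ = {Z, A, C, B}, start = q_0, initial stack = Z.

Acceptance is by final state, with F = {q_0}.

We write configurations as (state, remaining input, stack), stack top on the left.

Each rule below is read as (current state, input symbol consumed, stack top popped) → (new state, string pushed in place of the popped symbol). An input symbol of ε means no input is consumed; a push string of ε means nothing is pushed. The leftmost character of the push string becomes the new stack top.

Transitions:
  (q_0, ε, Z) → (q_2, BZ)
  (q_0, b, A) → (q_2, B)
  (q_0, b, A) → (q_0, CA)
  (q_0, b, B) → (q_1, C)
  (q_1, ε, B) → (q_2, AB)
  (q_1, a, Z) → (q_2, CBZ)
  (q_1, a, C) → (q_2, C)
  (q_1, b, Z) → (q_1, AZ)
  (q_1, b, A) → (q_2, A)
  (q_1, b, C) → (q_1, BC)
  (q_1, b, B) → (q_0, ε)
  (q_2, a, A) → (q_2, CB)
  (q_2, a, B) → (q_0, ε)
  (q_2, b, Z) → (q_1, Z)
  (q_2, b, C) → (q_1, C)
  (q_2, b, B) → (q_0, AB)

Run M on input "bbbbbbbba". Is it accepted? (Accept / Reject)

One accepting computation: (q_0, bbbbbbbba, Z) ⊢ (q_2, bbbbbbbba, BZ) ⊢ (q_0, bbbbbbba, ABZ) ⊢ (q_2, bbbbbba, BBZ) ⊢ (q_0, bbbbba, ABBZ) ⊢ (q_2, bbbba, BBBZ) ⊢ (q_0, bbba, ABBBZ) ⊢ (q_2, bba, BBBBZ) ⊢ (q_0, ba, ABBBBZ) ⊢ (q_2, a, BBBBBZ) ⊢ (q_0, ε, BBBBZ)
All input consumed and state q_0 ∈ F.

Accept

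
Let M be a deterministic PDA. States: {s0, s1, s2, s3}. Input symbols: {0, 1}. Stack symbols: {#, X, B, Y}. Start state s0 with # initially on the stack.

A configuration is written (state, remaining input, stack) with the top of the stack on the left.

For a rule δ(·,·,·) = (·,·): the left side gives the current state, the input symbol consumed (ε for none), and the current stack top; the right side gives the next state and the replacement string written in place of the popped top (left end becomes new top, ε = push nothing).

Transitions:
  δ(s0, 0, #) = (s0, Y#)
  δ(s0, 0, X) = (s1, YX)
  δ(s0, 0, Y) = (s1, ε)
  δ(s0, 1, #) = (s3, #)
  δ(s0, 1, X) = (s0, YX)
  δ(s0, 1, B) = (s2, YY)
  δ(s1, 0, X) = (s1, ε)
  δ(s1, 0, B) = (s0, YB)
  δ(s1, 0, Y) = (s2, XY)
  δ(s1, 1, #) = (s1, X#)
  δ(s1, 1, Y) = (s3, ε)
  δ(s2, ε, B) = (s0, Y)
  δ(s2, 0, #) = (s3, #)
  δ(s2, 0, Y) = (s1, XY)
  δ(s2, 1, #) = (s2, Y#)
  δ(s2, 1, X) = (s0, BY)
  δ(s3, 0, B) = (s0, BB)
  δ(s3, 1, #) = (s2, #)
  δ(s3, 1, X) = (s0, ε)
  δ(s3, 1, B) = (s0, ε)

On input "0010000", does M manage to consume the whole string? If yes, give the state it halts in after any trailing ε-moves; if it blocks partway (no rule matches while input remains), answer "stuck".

(s0, 0010000, #)
  read 0, top #: go to s0, push Y# → (s0, 010000, Y#)
  read 0, top Y: go to s1, push ε → (s1, 10000, #)
  read 1, top #: go to s1, push X# → (s1, 0000, X#)
  read 0, top X: go to s1, push ε → (s1, 000, #)
No transition for (s1, 0, top #); M blocks with input 000 remaining.

stuck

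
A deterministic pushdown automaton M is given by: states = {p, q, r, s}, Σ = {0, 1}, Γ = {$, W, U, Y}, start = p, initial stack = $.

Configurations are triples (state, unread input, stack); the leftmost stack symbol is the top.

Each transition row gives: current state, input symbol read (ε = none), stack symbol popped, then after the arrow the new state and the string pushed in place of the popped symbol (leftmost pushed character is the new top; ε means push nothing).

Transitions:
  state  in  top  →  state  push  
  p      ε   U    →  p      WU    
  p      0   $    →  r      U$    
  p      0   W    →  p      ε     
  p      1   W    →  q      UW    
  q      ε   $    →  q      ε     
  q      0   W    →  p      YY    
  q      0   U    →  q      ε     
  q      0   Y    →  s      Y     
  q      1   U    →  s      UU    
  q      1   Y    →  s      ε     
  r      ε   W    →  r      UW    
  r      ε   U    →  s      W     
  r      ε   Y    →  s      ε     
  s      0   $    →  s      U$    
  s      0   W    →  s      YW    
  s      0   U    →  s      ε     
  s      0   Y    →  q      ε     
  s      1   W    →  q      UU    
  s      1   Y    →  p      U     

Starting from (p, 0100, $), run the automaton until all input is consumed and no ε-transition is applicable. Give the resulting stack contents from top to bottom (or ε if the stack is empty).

ε

(p, 0100, $)
  read 0, top $: go to r, push U$ → (r, 100, U$)
  ε-move, top U: go to s, push W → (s, 100, W$)
  read 1, top W: go to q, push UU → (q, 00, UU$)
  read 0, top U: go to q, push ε → (q, 0, U$)
  read 0, top U: go to q, push ε → (q, ε, $)
  ε-move, top $: go to q, push ε → (q, ε, ε)
All input consumed in state q with stack ε.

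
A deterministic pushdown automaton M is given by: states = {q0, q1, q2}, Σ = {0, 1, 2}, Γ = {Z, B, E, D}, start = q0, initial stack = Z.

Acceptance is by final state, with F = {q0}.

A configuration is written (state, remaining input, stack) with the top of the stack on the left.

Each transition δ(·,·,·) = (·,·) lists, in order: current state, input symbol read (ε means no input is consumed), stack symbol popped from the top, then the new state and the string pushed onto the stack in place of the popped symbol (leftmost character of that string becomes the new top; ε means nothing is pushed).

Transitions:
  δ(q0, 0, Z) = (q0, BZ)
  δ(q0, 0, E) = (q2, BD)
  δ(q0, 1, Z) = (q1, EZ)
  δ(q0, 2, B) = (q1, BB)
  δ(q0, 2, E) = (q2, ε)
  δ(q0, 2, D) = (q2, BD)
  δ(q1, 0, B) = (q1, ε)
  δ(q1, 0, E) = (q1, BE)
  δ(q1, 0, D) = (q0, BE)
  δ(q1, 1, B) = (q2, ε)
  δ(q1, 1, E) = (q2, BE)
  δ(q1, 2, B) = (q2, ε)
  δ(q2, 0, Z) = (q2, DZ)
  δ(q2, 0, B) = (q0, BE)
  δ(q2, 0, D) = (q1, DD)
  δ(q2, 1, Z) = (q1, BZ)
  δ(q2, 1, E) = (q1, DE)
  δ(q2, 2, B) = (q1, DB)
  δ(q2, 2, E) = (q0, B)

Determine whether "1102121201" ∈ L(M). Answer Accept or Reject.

Reject

(q0, 1102121201, Z) ⊢ (q1, 102121201, EZ) ⊢ (q2, 02121201, BEZ) ⊢ (q0, 2121201, BEEZ) ⊢ (q1, 121201, BBEEZ) ⊢ (q2, 21201, BEEZ) ⊢ (q1, 1201, DBEEZ)
No transition applies at (q1, 1201, DBEEZ); input not fully consumed.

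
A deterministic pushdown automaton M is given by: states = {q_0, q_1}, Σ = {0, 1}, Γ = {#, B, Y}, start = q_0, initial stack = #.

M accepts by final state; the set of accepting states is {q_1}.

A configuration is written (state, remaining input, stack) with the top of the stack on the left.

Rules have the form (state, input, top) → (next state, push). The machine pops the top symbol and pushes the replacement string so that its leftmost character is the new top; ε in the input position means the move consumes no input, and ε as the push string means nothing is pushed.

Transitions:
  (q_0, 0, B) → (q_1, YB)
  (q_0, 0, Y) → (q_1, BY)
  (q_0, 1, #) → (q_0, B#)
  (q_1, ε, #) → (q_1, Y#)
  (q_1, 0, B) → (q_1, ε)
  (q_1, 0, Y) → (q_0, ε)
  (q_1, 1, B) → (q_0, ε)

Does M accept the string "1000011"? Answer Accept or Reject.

(q_0, 1000011, #) ⊢ (q_0, 000011, B#) ⊢ (q_1, 00011, YB#) ⊢ (q_0, 0011, B#) ⊢ (q_1, 011, YB#) ⊢ (q_0, 11, B#)
No transition applies at (q_0, 11, B#); input not fully consumed.

Reject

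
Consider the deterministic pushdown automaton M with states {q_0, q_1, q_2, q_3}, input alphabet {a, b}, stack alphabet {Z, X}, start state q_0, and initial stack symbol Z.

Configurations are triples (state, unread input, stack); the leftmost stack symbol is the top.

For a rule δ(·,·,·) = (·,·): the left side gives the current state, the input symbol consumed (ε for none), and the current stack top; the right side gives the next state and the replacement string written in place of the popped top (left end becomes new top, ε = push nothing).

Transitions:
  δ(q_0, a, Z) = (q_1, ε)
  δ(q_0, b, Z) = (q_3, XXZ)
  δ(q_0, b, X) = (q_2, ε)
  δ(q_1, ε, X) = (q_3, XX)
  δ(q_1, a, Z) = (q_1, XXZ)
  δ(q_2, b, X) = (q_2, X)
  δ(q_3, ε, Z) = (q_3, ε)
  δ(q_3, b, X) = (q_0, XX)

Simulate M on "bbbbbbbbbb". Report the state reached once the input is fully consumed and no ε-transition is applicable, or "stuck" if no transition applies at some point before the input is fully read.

q_2

(q_0, bbbbbbbbbb, Z) ⊢ (q_3, bbbbbbbbb, XXZ) ⊢ (q_0, bbbbbbbb, XXXZ) ⊢ (q_2, bbbbbbb, XXZ) ⊢ (q_2, bbbbbb, XXZ) ⊢ (q_2, bbbbb, XXZ) ⊢ (q_2, bbbb, XXZ) ⊢ (q_2, bbb, XXZ) ⊢ (q_2, bb, XXZ) ⊢ (q_2, b, XXZ) ⊢ (q_2, ε, XXZ)
All input consumed; M is in state q_2.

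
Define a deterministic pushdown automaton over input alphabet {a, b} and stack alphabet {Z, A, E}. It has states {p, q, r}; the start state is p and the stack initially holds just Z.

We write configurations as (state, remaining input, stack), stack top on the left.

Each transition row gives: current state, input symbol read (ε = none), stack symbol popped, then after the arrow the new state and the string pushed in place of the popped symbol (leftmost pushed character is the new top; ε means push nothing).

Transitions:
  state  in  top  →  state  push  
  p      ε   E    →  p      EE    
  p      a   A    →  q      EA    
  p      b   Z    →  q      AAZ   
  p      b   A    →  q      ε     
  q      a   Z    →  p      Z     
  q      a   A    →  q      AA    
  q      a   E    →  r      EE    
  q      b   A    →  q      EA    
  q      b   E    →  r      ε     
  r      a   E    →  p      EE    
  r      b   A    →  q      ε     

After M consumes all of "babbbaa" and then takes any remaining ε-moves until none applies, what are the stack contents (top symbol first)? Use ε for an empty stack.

(p, babbbaa, Z)
  read b, top Z: go to q, push AAZ → (q, abbbaa, AAZ)
  read a, top A: go to q, push AA → (q, bbbaa, AAAZ)
  read b, top A: go to q, push EA → (q, bbaa, EAAAZ)
  read b, top E: go to r, push ε → (r, baa, AAAZ)
  read b, top A: go to q, push ε → (q, aa, AAZ)
  read a, top A: go to q, push AA → (q, a, AAAZ)
  read a, top A: go to q, push AA → (q, ε, AAAAZ)
All input consumed in state q with stack AAAAZ.

AAAAZ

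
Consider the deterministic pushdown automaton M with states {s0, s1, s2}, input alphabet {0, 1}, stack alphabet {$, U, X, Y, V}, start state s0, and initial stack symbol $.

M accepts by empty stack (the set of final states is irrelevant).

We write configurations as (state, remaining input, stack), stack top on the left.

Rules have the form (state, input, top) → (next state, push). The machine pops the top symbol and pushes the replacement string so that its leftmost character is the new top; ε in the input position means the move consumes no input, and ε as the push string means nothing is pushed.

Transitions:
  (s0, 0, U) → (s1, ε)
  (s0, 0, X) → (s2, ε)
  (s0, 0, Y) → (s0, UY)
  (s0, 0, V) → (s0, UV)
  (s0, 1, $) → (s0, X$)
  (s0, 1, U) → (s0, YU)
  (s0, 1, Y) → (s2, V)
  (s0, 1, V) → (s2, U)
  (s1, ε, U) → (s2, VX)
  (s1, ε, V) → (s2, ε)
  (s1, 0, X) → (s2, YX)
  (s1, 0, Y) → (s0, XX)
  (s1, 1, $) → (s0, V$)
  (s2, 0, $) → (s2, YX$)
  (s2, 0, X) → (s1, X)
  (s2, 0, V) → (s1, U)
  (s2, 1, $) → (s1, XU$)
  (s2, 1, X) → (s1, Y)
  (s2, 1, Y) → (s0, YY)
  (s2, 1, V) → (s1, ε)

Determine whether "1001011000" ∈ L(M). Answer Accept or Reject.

Reject

(s0, 1001011000, $)
  read 1, top $: go to s0, push X$ → (s0, 001011000, X$)
  read 0, top X: go to s2, push ε → (s2, 01011000, $)
  read 0, top $: go to s2, push YX$ → (s2, 1011000, YX$)
  read 1, top Y: go to s0, push YY → (s0, 011000, YYX$)
  read 0, top Y: go to s0, push UY → (s0, 11000, UYYX$)
  read 1, top U: go to s0, push YU → (s0, 1000, YUYYX$)
  read 1, top Y: go to s2, push V → (s2, 000, VUYYX$)
  read 0, top V: go to s1, push U → (s1, 00, UUYYX$)
  ε-move, top U: go to s2, push VX → (s2, 00, VXUYYX$)
  read 0, top V: go to s1, push U → (s1, 0, UXUYYX$)
  ε-move, top U: go to s2, push VX → (s2, 0, VXXUYYX$)
  read 0, top V: go to s1, push U → (s1, ε, UXXUYYX$)
  ε-move, top U: go to s2, push VX → (s2, ε, VXXXUYYX$)
All input consumed; stack is VXXXUYYX$, not empty, and no further ε-move applies.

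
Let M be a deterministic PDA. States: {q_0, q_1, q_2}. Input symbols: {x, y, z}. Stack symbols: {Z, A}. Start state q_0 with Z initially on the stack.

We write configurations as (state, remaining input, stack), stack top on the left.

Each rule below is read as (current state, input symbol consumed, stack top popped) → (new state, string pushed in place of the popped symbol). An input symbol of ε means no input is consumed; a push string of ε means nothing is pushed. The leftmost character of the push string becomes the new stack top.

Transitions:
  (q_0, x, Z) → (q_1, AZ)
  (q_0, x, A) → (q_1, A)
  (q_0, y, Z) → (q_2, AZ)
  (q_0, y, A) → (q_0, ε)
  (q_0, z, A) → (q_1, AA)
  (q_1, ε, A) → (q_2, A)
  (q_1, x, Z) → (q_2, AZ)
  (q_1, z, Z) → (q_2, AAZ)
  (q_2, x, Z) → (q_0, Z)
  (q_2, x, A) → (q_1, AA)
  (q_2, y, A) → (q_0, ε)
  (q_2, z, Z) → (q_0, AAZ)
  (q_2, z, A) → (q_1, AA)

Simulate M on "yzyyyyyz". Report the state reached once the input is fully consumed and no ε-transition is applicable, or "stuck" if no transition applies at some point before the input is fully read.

(q_0, yzyyyyyz, Z)
  read y, top Z: go to q_2, push AZ → (q_2, zyyyyyz, AZ)
  read z, top A: go to q_1, push AA → (q_1, yyyyyz, AAZ)
  ε-move, top A: go to q_2, push A → (q_2, yyyyyz, AAZ)
  read y, top A: go to q_0, push ε → (q_0, yyyyz, AZ)
  read y, top A: go to q_0, push ε → (q_0, yyyz, Z)
  read y, top Z: go to q_2, push AZ → (q_2, yyz, AZ)
  read y, top A: go to q_0, push ε → (q_0, yz, Z)
  read y, top Z: go to q_2, push AZ → (q_2, z, AZ)
  read z, top A: go to q_1, push AA → (q_1, ε, AAZ)
  ε-move, top A: go to q_2, push A → (q_2, ε, AAZ)
All input consumed; M is in state q_2.

q_2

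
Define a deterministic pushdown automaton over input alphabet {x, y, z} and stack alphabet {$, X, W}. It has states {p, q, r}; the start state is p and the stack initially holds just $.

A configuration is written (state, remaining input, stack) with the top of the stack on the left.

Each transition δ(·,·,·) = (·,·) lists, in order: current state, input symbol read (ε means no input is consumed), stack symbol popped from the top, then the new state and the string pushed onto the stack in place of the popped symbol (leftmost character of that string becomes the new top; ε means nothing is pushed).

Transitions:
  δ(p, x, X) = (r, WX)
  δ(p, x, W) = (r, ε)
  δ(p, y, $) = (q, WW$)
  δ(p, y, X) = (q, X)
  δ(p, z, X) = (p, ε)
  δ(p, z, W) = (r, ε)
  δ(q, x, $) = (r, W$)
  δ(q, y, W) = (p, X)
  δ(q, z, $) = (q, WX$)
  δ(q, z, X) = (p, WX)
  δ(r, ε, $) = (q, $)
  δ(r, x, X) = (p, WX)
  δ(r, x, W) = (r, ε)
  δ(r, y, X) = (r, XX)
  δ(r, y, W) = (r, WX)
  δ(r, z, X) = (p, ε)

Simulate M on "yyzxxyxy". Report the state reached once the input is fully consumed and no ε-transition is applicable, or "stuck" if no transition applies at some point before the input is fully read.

r

(p, yyzxxyxy, $) ⊢ (q, yzxxyxy, WW$) ⊢ (p, zxxyxy, XW$) ⊢ (p, xxyxy, W$) ⊢ (r, xyxy, $) ⊢ (q, xyxy, $) ⊢ (r, yxy, W$) ⊢ (r, xy, WX$) ⊢ (r, y, X$) ⊢ (r, ε, XX$)
All input consumed; M is in state r.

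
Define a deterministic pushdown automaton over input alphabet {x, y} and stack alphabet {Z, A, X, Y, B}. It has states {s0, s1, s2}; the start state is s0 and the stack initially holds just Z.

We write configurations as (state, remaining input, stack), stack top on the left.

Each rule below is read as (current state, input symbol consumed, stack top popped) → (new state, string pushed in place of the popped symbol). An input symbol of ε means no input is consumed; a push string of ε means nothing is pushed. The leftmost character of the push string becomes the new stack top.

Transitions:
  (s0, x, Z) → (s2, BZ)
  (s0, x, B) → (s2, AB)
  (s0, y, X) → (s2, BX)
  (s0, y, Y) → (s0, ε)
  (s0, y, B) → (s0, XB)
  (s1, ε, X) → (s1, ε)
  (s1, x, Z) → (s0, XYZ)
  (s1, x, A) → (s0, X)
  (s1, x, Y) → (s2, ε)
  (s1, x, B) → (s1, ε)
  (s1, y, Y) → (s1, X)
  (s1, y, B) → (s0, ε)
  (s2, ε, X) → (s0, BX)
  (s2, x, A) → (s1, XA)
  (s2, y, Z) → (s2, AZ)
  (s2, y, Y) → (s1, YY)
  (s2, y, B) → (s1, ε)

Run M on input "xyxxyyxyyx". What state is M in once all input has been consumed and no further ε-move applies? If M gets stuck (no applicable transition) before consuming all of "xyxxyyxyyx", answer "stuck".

stuck

(s0, xyxxyyxyyx, Z) ⊢ (s2, yxxyyxyyx, BZ) ⊢ (s1, xxyyxyyx, Z) ⊢ (s0, xyyxyyx, XYZ)
No transition for (s0, x, top X); M blocks with input xyyxyyx remaining.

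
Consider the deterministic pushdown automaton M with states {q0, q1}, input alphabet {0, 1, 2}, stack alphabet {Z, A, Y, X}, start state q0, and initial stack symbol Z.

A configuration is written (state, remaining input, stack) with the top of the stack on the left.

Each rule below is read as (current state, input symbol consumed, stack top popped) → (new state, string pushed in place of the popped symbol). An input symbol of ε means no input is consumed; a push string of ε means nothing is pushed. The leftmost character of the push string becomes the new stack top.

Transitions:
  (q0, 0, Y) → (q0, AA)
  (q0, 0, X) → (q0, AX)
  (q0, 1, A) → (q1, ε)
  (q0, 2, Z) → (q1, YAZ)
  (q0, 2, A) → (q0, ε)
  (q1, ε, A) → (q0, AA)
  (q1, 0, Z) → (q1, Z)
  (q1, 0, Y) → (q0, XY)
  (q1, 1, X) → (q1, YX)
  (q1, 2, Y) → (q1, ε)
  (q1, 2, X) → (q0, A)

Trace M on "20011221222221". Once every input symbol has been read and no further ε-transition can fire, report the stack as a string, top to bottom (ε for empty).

(q0, 20011221222221, Z) ⊢ (q1, 0011221222221, YAZ) ⊢ (q0, 011221222221, XYAZ) ⊢ (q0, 11221222221, AXYAZ) ⊢ (q1, 1221222221, XYAZ) ⊢ (q1, 221222221, YXYAZ) ⊢ (q1, 21222221, XYAZ) ⊢ (q0, 1222221, AYAZ) ⊢ (q1, 222221, YAZ) ⊢ (q1, 22221, AZ) ⊢ (q0, 22221, AAZ) ⊢ (q0, 2221, AZ) ⊢ (q0, 221, Z) ⊢ (q1, 21, YAZ) ⊢ (q1, 1, AZ) ⊢ (q0, 1, AAZ) ⊢ (q1, ε, AZ) ⊢ (q0, ε, AAZ)
All input consumed in state q0 with stack AAZ.

AAZ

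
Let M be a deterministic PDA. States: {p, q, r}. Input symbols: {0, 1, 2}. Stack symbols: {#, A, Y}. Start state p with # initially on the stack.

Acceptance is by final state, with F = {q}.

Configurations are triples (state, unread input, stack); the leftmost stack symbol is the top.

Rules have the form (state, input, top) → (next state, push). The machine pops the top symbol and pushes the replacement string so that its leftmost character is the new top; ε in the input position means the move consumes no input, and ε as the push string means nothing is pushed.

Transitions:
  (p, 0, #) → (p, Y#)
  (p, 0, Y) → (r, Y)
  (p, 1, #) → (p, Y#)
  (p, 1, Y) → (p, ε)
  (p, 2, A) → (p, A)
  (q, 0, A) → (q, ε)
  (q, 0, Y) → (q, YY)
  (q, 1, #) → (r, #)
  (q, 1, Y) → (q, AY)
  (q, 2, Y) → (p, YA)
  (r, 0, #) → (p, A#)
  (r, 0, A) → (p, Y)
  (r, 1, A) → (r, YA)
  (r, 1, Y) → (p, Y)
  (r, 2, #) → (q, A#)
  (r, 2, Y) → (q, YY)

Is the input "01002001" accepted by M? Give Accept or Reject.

(p, 01002001, #)
  read 0, top #: go to p, push Y# → (p, 1002001, Y#)
  read 1, top Y: go to p, push ε → (p, 002001, #)
  read 0, top #: go to p, push Y# → (p, 02001, Y#)
  read 0, top Y: go to r, push Y → (r, 2001, Y#)
  read 2, top Y: go to q, push YY → (q, 001, YY#)
  read 0, top Y: go to q, push YY → (q, 01, YYY#)
  read 0, top Y: go to q, push YY → (q, 1, YYYY#)
  read 1, top Y: go to q, push AY → (q, ε, AYYYY#)
All input consumed; state q ∈ F.

Accept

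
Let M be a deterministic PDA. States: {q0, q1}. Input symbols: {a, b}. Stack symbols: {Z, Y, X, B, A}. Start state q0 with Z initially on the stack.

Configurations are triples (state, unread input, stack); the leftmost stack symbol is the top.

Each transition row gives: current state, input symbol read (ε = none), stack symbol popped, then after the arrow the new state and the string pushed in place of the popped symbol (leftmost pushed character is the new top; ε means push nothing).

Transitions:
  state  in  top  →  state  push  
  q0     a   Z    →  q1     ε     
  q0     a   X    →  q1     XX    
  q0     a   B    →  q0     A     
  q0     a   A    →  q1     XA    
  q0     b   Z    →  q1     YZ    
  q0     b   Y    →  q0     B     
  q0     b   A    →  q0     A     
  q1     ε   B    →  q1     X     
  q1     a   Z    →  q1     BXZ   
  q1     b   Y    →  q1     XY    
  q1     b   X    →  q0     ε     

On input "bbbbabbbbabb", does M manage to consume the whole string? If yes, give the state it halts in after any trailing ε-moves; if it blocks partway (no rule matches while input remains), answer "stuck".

(q0, bbbbabbbbabb, Z)
  read b, top Z: go to q1, push YZ → (q1, bbbabbbbabb, YZ)
  read b, top Y: go to q1, push XY → (q1, bbabbbbabb, XYZ)
  read b, top X: go to q0, push ε → (q0, babbbbabb, YZ)
  read b, top Y: go to q0, push B → (q0, abbbbabb, BZ)
  read a, top B: go to q0, push A → (q0, bbbbabb, AZ)
  read b, top A: go to q0, push A → (q0, bbbabb, AZ)
  read b, top A: go to q0, push A → (q0, bbabb, AZ)
  read b, top A: go to q0, push A → (q0, babb, AZ)
  read b, top A: go to q0, push A → (q0, abb, AZ)
  read a, top A: go to q1, push XA → (q1, bb, XAZ)
  read b, top X: go to q0, push ε → (q0, b, AZ)
  read b, top A: go to q0, push A → (q0, ε, AZ)
All input consumed; M is in state q0.

q0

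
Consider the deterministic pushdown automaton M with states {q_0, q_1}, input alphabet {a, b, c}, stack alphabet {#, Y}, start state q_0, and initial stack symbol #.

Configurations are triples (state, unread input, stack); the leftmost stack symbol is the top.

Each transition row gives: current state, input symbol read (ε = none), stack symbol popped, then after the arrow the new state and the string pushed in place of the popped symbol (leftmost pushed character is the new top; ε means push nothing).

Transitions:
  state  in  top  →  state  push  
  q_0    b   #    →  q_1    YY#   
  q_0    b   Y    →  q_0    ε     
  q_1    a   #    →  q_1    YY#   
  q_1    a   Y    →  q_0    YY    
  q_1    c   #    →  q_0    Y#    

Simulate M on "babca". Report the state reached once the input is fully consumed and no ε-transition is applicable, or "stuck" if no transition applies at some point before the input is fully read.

(q_0, babca, #) ⊢ (q_1, abca, YY#) ⊢ (q_0, bca, YYY#) ⊢ (q_0, ca, YY#)
No transition for (q_0, c, top Y); M blocks with input ca remaining.

stuck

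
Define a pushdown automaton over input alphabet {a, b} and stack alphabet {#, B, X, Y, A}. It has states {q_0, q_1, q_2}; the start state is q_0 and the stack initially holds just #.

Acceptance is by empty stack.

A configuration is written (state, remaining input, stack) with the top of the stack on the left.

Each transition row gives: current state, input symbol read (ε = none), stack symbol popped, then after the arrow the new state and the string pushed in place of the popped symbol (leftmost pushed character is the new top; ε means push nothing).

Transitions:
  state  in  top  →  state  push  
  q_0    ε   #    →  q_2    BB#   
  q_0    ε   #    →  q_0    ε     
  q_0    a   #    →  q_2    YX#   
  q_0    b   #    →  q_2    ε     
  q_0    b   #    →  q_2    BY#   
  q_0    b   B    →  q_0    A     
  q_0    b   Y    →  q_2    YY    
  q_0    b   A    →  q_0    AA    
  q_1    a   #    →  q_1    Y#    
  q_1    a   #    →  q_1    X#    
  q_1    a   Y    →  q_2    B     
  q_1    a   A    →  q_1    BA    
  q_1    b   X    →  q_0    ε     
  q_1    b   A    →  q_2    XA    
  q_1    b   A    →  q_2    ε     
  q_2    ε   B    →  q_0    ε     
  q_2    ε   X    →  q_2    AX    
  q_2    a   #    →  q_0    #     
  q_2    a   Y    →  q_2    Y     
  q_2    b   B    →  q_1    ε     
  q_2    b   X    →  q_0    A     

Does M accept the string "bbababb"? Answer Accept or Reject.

One accepting computation: (q_0, bbababb, #) ⊢ (q_2, bababb, BY#) ⊢ (q_1, ababb, Y#) ⊢ (q_2, babb, B#) ⊢ (q_1, abb, #) ⊢ (q_1, bb, X#) ⊢ (q_0, b, #) ⊢ (q_2, ε, ε)
All input consumed and the stack is empty.

Accept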